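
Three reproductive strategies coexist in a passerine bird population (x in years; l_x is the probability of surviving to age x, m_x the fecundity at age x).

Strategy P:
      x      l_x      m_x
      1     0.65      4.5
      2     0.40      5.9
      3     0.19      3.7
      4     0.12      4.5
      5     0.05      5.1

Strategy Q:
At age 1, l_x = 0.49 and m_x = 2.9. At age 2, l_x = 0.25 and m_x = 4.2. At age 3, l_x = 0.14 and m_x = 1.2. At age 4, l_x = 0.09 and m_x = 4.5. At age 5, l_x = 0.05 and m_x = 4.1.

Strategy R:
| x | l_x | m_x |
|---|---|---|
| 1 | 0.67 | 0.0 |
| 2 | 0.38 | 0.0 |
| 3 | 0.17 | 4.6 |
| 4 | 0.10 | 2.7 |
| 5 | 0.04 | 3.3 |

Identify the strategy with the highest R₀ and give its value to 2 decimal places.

6.78

Strategy P: R₀ = 0.65×4.5 + 0.40×5.9 + 0.19×3.7 + 0.12×4.5 + 0.05×5.1 = 6.7830
Strategy Q: R₀ = 0.49×2.9 + 0.25×4.2 + 0.14×1.2 + 0.09×4.5 + 0.05×4.1 = 3.2490
Strategy R: R₀ = 0.67×0.0 + 0.38×0.0 + 0.17×4.6 + 0.10×2.7 + 0.04×3.3 = 1.1840
Highest R₀: strategy P with 6.7830.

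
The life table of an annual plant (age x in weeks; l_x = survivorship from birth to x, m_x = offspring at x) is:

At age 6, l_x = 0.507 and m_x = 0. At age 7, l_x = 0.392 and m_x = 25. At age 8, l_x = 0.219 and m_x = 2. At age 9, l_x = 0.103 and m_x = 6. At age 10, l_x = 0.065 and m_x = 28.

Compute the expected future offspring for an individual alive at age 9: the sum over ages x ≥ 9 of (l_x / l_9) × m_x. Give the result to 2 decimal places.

l_9 = 0.103. Conditional survival from age 9 to x is l_x / l_9.
  x=9: (0.103/0.103) × 6 = 6.0000
  x=10: (0.065/0.103) × 28 = 17.6699
Sum = 6.0000 + 17.6699 = 23.6699

23.67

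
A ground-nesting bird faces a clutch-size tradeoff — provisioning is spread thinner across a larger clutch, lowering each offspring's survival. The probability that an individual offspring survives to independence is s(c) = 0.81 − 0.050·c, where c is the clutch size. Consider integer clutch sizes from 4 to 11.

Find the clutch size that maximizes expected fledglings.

Expected fledglings = c × s(c):
  c=4: 4 × 0.610 = 2.440
  c=5: 5 × 0.560 = 2.800
  c=6: 6 × 0.510 = 3.060
  c=7: 7 × 0.460 = 3.220
  c=8: 8 × 0.410 = 3.280
  c=9: 9 × 0.360 = 3.240
  c=10: 10 × 0.310 = 3.100
  c=11: 11 × 0.260 = 2.860
Maximum at c = 8 (3.280 fledglings).

8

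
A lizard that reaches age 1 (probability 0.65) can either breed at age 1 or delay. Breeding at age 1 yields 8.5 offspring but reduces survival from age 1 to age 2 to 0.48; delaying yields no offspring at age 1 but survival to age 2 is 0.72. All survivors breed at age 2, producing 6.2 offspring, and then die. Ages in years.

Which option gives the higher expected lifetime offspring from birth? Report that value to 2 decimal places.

breed at age 1: R₀ = 0.65 × (8.5 + 0.48 × 6.2) = 0.65 × 11.4760 = 7.4594
delay to age 2: R₀ = 0.65 × (0.72 × 6.2) = 0.65 × 4.4640 = 2.9016
Higher: breed at age 1 (7.4594).

7.46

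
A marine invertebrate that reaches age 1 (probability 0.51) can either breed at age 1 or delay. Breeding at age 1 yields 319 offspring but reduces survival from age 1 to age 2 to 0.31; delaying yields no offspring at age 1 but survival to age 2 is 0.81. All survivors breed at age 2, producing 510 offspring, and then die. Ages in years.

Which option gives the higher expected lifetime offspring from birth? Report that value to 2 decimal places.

breed at age 1: R₀ = 0.51 × (319 + 0.31 × 510) = 0.51 × 477.1000 = 243.3210
delay to age 2: R₀ = 0.51 × (0.81 × 510) = 0.51 × 413.1000 = 210.6810
Higher: breed at age 1 (243.3210).

243.32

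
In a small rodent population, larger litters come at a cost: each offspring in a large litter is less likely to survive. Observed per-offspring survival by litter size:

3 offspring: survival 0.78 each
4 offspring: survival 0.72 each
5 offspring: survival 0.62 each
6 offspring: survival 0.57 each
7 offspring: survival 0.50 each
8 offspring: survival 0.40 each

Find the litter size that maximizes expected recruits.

Expected recruits = c × s(c):
  c=3: 3 × 0.78 = 2.340
  c=4: 4 × 0.72 = 2.880
  c=5: 5 × 0.62 = 3.100
  c=6: 6 × 0.57 = 3.420
  c=7: 7 × 0.50 = 3.500
  c=8: 8 × 0.40 = 3.200
Maximum at c = 7 (3.500 recruits).

7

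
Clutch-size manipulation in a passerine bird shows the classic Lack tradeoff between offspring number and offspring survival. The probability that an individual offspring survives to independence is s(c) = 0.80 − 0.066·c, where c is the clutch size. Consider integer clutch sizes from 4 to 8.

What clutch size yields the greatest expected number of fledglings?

6

Expected fledglings = c × s(c):
  c=4: 4 × 0.536 = 2.144
  c=5: 5 × 0.470 = 2.350
  c=6: 6 × 0.404 = 2.424
  c=7: 7 × 0.338 = 2.366
  c=8: 8 × 0.272 = 2.176
Maximum at c = 6 (2.424 fledglings).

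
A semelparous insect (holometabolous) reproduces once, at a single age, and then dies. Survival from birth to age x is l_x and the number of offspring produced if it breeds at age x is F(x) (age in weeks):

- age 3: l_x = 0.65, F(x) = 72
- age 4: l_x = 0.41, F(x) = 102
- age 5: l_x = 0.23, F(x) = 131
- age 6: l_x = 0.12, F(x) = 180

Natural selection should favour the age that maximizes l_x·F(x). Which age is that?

3

Expected offspring if breeding at age x = l_x × F(x):
  age 3: 0.65 × 72 = 46.800
  age 4: 0.41 × 102 = 41.820
  age 5: 0.23 × 131 = 30.130
  age 6: 0.12 × 180 = 21.600
Maximum at age 3 (46.800).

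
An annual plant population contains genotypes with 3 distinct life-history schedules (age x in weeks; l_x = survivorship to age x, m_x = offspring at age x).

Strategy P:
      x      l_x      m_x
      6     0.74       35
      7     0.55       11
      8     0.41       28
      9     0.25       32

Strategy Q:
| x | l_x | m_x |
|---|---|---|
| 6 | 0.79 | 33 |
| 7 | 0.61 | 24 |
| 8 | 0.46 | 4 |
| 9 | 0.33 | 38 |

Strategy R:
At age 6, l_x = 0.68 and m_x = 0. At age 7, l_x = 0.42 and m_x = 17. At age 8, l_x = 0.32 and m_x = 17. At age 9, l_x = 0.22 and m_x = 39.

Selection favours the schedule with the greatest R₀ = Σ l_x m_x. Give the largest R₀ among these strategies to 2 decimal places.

55.09

Strategy P: R₀ = 0.74×35 + 0.55×11 + 0.41×28 + 0.25×32 = 51.4300
Strategy Q: R₀ = 0.79×33 + 0.61×24 + 0.46×4 + 0.33×38 = 55.0900
Strategy R: R₀ = 0.68×0 + 0.42×17 + 0.32×17 + 0.22×39 = 21.1600
Highest R₀: strategy Q with 55.0900.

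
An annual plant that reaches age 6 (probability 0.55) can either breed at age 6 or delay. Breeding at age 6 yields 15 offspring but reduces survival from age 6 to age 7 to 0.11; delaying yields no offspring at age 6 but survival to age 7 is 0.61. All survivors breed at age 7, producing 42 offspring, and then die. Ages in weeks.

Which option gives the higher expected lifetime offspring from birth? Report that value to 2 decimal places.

breed at age 6: R₀ = 0.55 × (15 + 0.11 × 42) = 0.55 × 19.6200 = 10.7910
delay to age 7: R₀ = 0.55 × (0.61 × 42) = 0.55 × 25.6200 = 14.0910
Higher: delay to age 7 (14.0910).

14.09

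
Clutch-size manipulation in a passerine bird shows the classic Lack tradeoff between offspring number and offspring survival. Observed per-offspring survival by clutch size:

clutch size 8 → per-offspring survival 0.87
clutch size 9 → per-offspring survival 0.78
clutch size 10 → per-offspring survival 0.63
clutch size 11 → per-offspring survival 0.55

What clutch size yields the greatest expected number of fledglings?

Expected fledglings = c × s(c):
  c=8: 8 × 0.87 = 6.960
  c=9: 9 × 0.78 = 7.020
  c=10: 10 × 0.63 = 6.300
  c=11: 11 × 0.55 = 6.050
Maximum at c = 9 (7.020 fledglings).

9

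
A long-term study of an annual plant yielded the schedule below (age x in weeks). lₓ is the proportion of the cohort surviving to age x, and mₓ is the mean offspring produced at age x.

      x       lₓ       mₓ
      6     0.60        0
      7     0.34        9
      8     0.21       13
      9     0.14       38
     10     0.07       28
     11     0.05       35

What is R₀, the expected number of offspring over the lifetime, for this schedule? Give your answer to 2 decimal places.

R₀ = Σ lₓ mₓ:
  age 6: 0.60 × 0 = 0.0000
  age 7: 0.34 × 9 = 3.0600
  age 8: 0.21 × 13 = 2.7300
  age 9: 0.14 × 38 = 5.3200
  age 10: 0.07 × 28 = 1.9600
  age 11: 0.05 × 35 = 1.7500
R₀ = 0.0000 + 3.0600 + 2.7300 + 5.3200 + 1.9600 + 1.7500 = 14.8200

14.82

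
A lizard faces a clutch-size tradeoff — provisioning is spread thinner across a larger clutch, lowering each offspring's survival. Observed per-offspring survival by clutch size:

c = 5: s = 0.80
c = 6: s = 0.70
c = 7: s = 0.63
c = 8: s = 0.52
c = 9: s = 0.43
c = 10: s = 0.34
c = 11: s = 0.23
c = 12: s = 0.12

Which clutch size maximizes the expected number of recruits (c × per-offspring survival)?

Expected recruits = c × s(c):
  c=5: 5 × 0.80 = 4.000
  c=6: 6 × 0.70 = 4.200
  c=7: 7 × 0.63 = 4.410
  c=8: 8 × 0.52 = 4.160
  c=9: 9 × 0.43 = 3.870
  c=10: 10 × 0.34 = 3.400
  c=11: 11 × 0.23 = 2.530
  c=12: 12 × 0.12 = 1.440
Maximum at c = 7 (4.410 recruits).

7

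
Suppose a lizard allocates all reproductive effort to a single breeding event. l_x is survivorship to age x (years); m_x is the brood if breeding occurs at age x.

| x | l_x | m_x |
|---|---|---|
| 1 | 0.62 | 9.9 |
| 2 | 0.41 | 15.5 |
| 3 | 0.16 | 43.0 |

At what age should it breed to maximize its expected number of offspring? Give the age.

Expected offspring if breeding at age x = l_x × m_x:
  age 1: 0.62 × 9.9 = 6.138
  age 2: 0.41 × 15.5 = 6.355
  age 3: 0.16 × 43.0 = 6.880
Maximum at age 3 (6.880).

3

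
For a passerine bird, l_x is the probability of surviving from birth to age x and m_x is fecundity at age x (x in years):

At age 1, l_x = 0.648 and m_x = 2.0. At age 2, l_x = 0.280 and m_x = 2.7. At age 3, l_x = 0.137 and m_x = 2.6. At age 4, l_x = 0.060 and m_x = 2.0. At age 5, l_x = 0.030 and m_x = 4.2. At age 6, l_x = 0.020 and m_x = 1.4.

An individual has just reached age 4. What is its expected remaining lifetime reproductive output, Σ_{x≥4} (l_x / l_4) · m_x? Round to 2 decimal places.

4.57

l_4 = 0.060. Conditional survival from age 4 to x is l_x / l_4.
  x=4: (0.060/0.060) × 2.0 = 2.0000
  x=5: (0.030/0.060) × 4.2 = 2.1000
  x=6: (0.020/0.060) × 1.4 = 0.4667
Sum = 2.0000 + 2.1000 + 0.4667 = 4.5667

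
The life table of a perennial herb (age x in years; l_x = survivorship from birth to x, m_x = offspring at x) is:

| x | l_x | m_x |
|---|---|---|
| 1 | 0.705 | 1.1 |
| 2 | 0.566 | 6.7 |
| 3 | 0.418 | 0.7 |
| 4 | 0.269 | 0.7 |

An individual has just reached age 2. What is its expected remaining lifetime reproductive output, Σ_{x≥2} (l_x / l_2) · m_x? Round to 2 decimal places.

7.55

l_2 = 0.566. Conditional survival from age 2 to x is l_x / l_2.
  x=2: (0.566/0.566) × 6.7 = 6.7000
  x=3: (0.418/0.566) × 0.7 = 0.5170
  x=4: (0.269/0.566) × 0.7 = 0.3327
Sum = 6.7000 + 0.5170 + 0.3327 = 7.5496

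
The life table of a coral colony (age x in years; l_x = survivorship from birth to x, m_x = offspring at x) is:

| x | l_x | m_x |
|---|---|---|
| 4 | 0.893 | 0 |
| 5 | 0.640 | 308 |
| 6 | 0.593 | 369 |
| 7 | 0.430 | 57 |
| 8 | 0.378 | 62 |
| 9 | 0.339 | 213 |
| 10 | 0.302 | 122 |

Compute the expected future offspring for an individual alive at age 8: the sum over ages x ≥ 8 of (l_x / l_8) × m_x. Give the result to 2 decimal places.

l_8 = 0.378. Conditional survival from age 8 to x is l_x / l_8.
  x=8: (0.378/0.378) × 62 = 62.0000
  x=9: (0.339/0.378) × 213 = 191.0238
  x=10: (0.302/0.378) × 122 = 97.4709
Sum = 62.0000 + 191.0238 + 97.4709 = 350.4947

350.49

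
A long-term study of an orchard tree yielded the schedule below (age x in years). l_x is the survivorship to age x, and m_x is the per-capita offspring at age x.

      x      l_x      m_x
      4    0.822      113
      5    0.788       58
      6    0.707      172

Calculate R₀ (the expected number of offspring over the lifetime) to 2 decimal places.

R₀ = Σ l_x m_x:
  age 4: 0.822 × 113 = 92.8860
  age 5: 0.788 × 58 = 45.7040
  age 6: 0.707 × 172 = 121.6040
R₀ = 92.8860 + 45.7040 + 121.6040 = 260.1940

260.19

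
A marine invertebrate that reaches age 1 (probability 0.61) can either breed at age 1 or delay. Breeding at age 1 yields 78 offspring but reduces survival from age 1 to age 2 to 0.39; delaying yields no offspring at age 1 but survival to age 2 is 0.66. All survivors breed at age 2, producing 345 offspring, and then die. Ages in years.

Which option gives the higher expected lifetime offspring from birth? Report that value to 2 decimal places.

138.90

breed at age 1: R₀ = 0.61 × (78 + 0.39 × 345) = 0.61 × 212.5500 = 129.6555
delay to age 2: R₀ = 0.61 × (0.66 × 345) = 0.61 × 227.7000 = 138.8970
Higher: delay to age 2 (138.8970).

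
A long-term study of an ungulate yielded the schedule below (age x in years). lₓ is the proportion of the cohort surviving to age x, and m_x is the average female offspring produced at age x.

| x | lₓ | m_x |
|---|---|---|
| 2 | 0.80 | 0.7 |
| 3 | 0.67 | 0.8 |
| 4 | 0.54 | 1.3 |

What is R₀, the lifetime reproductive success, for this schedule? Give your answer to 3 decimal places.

R₀ = Σ lₓ m_x:
  age 2: 0.80 × 0.7 = 0.5600
  age 3: 0.67 × 0.8 = 0.5360
  age 4: 0.54 × 1.3 = 0.7020
R₀ = 0.5600 + 0.5360 + 0.7020 = 1.7980

1.798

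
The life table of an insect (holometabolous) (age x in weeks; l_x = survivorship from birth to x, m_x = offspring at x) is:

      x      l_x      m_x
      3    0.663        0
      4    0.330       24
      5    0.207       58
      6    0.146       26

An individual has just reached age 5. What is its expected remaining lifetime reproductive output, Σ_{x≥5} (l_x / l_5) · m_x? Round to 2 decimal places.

l_5 = 0.207. Conditional survival from age 5 to x is l_x / l_5.
  x=5: (0.207/0.207) × 58 = 58.0000
  x=6: (0.146/0.207) × 26 = 18.3382
Sum = 58.0000 + 18.3382 = 76.3382

76.34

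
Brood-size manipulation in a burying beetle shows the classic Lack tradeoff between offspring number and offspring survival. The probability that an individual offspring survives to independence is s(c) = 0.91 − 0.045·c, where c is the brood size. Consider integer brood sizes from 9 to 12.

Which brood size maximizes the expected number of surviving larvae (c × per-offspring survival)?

10

Expected surviving larvae = c × s(c):
  c=9: 9 × 0.505 = 4.545
  c=10: 10 × 0.460 = 4.600
  c=11: 11 × 0.415 = 4.565
  c=12: 12 × 0.370 = 4.440
Maximum at c = 10 (4.600 surviving larvae).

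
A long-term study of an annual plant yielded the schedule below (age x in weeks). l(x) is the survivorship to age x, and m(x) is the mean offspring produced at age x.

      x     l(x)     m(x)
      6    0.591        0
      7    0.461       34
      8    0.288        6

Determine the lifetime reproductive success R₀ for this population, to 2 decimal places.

17.40

R₀ = Σ l(x) m(x):
  age 6: 0.591 × 0 = 0.0000
  age 7: 0.461 × 34 = 15.6740
  age 8: 0.288 × 6 = 1.7280
R₀ = 0.0000 + 15.6740 + 1.7280 = 17.4020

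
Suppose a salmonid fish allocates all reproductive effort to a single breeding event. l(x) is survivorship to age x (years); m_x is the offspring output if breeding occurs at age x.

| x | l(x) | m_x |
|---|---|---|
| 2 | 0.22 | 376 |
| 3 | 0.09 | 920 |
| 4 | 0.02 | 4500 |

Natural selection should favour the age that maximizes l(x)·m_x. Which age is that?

4

Expected offspring if breeding at age x = l(x) × m_x:
  age 2: 0.22 × 376 = 82.720
  age 3: 0.09 × 920 = 82.800
  age 4: 0.02 × 4500 = 90.000
Maximum at age 4 (90.000).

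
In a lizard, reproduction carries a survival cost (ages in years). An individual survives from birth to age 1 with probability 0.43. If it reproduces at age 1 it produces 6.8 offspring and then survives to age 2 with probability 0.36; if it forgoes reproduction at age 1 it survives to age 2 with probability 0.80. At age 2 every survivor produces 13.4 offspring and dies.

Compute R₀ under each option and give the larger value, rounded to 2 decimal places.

breed at age 1: R₀ = 0.43 × (6.8 + 0.36 × 13.4) = 0.43 × 11.6240 = 4.9983
delay to age 2: R₀ = 0.43 × (0.80 × 13.4) = 0.43 × 10.7200 = 4.6096
Higher: breed at age 1 (4.9983).

5.00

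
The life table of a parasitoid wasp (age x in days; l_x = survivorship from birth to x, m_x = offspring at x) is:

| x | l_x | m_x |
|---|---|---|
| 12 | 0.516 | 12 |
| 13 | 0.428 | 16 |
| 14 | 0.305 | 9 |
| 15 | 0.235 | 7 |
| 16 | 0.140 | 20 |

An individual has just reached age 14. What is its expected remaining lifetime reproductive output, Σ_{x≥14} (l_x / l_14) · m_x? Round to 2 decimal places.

23.57

l_14 = 0.305. Conditional survival from age 14 to x is l_x / l_14.
  x=14: (0.305/0.305) × 9 = 9.0000
  x=15: (0.235/0.305) × 7 = 5.3934
  x=16: (0.140/0.305) × 20 = 9.1803
Sum = 9.0000 + 5.3934 + 9.1803 = 23.5738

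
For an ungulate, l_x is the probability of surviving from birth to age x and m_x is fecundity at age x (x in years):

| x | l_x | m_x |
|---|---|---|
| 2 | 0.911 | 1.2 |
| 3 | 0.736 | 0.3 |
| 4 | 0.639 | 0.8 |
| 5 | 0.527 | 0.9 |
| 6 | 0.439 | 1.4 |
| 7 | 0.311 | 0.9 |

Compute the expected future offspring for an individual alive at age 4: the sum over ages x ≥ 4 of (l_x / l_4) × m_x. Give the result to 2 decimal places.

2.94

l_4 = 0.639. Conditional survival from age 4 to x is l_x / l_4.
  x=4: (0.639/0.639) × 0.8 = 0.8000
  x=5: (0.527/0.639) × 0.9 = 0.7423
  x=6: (0.439/0.639) × 1.4 = 0.9618
  x=7: (0.311/0.639) × 0.9 = 0.4380
Sum = 0.8000 + 0.7423 + 0.9618 + 0.4380 = 2.9421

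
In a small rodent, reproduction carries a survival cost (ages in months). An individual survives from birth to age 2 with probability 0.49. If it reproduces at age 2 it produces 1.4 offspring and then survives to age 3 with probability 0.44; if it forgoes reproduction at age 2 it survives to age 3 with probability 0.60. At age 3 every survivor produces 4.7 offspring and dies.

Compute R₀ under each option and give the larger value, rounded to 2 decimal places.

1.70

breed at age 2: R₀ = 0.49 × (1.4 + 0.44 × 4.7) = 0.49 × 3.4680 = 1.6993
delay to age 3: R₀ = 0.49 × (0.60 × 4.7) = 0.49 × 2.8200 = 1.3818
Higher: breed at age 2 (1.6993).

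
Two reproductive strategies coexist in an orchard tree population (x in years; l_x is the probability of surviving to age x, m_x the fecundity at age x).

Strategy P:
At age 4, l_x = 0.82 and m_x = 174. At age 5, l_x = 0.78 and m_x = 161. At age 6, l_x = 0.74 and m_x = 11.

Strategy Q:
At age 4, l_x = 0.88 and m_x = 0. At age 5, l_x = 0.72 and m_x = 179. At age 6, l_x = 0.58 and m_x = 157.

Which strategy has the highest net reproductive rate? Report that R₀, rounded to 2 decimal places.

276.40

Strategy P: R₀ = 0.82×174 + 0.78×161 + 0.74×11 = 276.4000
Strategy Q: R₀ = 0.88×0 + 0.72×179 + 0.58×157 = 219.9400
Highest R₀: strategy P with 276.4000.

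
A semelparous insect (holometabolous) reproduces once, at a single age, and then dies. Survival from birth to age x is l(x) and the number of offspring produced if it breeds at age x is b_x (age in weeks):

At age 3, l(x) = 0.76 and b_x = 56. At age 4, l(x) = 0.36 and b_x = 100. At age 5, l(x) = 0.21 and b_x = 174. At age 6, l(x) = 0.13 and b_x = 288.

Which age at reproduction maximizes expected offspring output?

3

Expected offspring if breeding at age x = l(x) × b_x:
  age 3: 0.76 × 56 = 42.560
  age 4: 0.36 × 100 = 36.000
  age 5: 0.21 × 174 = 36.540
  age 6: 0.13 × 288 = 37.440
Maximum at age 3 (42.560).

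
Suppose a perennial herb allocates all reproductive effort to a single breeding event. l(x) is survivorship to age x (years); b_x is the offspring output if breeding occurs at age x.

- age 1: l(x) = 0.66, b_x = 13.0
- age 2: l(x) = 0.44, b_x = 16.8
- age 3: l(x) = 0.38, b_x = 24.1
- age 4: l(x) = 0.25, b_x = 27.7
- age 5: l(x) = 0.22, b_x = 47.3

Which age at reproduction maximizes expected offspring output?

5

Expected offspring if breeding at age x = l(x) × b_x:
  age 1: 0.66 × 13.0 = 8.580
  age 2: 0.44 × 16.8 = 7.392
  age 3: 0.38 × 24.1 = 9.158
  age 4: 0.25 × 27.7 = 6.925
  age 5: 0.22 × 47.3 = 10.406
Maximum at age 5 (10.406).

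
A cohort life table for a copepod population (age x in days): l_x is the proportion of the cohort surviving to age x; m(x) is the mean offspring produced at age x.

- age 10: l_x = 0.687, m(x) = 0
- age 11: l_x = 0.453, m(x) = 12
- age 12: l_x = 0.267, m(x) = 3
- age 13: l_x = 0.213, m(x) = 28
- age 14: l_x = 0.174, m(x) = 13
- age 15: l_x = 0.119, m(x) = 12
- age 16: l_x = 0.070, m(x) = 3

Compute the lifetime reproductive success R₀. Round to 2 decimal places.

R₀ = Σ l_x m(x):
  age 10: 0.687 × 0 = 0.0000
  age 11: 0.453 × 12 = 5.4360
  age 12: 0.267 × 3 = 0.8010
  age 13: 0.213 × 28 = 5.9640
  age 14: 0.174 × 13 = 2.2620
  age 15: 0.119 × 12 = 1.4280
  age 16: 0.070 × 3 = 0.2100
R₀ = 0.0000 + 5.4360 + 0.8010 + 5.9640 + 2.2620 + 1.4280 + 0.2100 = 16.1010

16.10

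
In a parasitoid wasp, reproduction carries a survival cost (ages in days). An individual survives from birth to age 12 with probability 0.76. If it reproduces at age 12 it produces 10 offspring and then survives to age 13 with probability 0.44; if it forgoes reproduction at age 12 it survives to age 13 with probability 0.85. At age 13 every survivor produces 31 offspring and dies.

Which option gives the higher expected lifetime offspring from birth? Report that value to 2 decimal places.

20.03

breed at age 12: R₀ = 0.76 × (10 + 0.44 × 31) = 0.76 × 23.6400 = 17.9664
delay to age 13: R₀ = 0.76 × (0.85 × 31) = 0.76 × 26.3500 = 20.0260
Higher: delay to age 13 (20.0260).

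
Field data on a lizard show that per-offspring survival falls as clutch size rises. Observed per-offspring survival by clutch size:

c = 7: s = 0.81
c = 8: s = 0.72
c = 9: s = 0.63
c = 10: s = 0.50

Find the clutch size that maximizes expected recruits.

Expected recruits = c × s(c):
  c=7: 7 × 0.81 = 5.670
  c=8: 8 × 0.72 = 5.760
  c=9: 9 × 0.63 = 5.670
  c=10: 10 × 0.50 = 5.000
Maximum at c = 8 (5.760 recruits).

8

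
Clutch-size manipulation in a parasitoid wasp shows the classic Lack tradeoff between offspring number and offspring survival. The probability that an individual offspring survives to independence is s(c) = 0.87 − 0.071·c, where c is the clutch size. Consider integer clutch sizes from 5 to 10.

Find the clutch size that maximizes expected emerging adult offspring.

6

Expected emerging adult offspring = c × s(c):
  c=5: 5 × 0.515 = 2.575
  c=6: 6 × 0.444 = 2.664
  c=7: 7 × 0.373 = 2.611
  c=8: 8 × 0.302 = 2.416
  c=9: 9 × 0.231 = 2.079
  c=10: 10 × 0.160 = 1.600
Maximum at c = 6 (2.664 emerging adult offspring).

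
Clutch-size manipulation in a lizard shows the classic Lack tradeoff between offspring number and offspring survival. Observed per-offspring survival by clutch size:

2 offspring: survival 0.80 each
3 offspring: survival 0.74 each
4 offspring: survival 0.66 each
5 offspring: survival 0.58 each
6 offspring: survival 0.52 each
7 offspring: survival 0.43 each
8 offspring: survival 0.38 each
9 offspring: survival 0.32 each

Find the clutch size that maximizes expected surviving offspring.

6

Expected surviving offspring = c × s(c):
  c=2: 2 × 0.80 = 1.600
  c=3: 3 × 0.74 = 2.220
  c=4: 4 × 0.66 = 2.640
  c=5: 5 × 0.58 = 2.900
  c=6: 6 × 0.52 = 3.120
  c=7: 7 × 0.43 = 3.010
  c=8: 8 × 0.38 = 3.040
  c=9: 9 × 0.32 = 2.880
Maximum at c = 6 (3.120 surviving offspring).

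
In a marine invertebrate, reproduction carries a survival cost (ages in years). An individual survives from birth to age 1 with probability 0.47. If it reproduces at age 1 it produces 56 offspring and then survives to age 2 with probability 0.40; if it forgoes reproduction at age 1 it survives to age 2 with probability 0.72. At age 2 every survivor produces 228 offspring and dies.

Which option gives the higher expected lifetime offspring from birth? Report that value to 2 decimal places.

breed at age 1: R₀ = 0.47 × (56 + 0.40 × 228) = 0.47 × 147.2000 = 69.1840
delay to age 2: R₀ = 0.47 × (0.72 × 228) = 0.47 × 164.1600 = 77.1552
Higher: delay to age 2 (77.1552).

77.16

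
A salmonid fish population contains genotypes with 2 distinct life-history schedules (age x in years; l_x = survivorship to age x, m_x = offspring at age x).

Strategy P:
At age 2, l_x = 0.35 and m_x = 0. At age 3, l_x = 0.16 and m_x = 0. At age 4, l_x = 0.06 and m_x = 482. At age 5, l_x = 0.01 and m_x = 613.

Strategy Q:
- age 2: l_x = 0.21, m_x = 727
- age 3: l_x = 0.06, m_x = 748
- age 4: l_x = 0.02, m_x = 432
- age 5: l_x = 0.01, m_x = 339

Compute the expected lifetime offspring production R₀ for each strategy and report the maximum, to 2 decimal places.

Strategy P: R₀ = 0.35×0 + 0.16×0 + 0.06×482 + 0.01×613 = 35.0500
Strategy Q: R₀ = 0.21×727 + 0.06×748 + 0.02×432 + 0.01×339 = 209.5800
Highest R₀: strategy Q with 209.5800.

209.58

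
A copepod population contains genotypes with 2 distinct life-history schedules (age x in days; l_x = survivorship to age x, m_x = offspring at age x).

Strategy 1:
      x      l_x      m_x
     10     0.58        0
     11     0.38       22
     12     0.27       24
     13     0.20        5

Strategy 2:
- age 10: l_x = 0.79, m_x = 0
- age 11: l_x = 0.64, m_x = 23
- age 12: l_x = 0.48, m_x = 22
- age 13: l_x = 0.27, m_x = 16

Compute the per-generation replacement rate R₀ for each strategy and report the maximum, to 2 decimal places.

29.60

Strategy 1: R₀ = 0.58×0 + 0.38×22 + 0.27×24 + 0.20×5 = 15.8400
Strategy 2: R₀ = 0.79×0 + 0.64×23 + 0.48×22 + 0.27×16 = 29.6000
Highest R₀: strategy 2 with 29.6000.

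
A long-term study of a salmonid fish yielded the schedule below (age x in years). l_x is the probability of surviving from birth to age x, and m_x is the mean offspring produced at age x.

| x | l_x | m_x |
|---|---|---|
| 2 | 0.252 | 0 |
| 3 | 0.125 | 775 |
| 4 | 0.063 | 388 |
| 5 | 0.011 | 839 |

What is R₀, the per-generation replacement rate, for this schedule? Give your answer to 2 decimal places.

130.55

R₀ = Σ l_x m_x:
  age 2: 0.252 × 0 = 0.0000
  age 3: 0.125 × 775 = 96.8750
  age 4: 0.063 × 388 = 24.4440
  age 5: 0.011 × 839 = 9.2290
R₀ = 0.0000 + 96.8750 + 24.4440 + 9.2290 = 130.5480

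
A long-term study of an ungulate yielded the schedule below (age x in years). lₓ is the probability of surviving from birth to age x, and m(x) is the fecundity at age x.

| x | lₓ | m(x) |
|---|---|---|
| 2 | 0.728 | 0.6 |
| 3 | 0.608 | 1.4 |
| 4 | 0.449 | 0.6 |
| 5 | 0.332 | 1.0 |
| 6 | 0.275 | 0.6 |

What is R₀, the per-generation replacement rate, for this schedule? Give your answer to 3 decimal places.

R₀ = Σ lₓ m(x):
  age 2: 0.728 × 0.6 = 0.4368
  age 3: 0.608 × 1.4 = 0.8512
  age 4: 0.449 × 0.6 = 0.2694
  age 5: 0.332 × 1.0 = 0.3320
  age 6: 0.275 × 0.6 = 0.1650
R₀ = 0.4368 + 0.8512 + 0.2694 + 0.3320 + 0.1650 = 2.0544

2.054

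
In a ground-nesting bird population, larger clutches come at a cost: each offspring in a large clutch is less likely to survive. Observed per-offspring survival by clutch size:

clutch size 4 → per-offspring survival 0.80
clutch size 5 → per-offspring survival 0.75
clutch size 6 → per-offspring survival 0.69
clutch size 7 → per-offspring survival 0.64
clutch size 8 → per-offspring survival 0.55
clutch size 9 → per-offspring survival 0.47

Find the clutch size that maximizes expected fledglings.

7

Expected fledglings = c × s(c):
  c=4: 4 × 0.80 = 3.200
  c=5: 5 × 0.75 = 3.750
  c=6: 6 × 0.69 = 4.140
  c=7: 7 × 0.64 = 4.480
  c=8: 8 × 0.55 = 4.400
  c=9: 9 × 0.47 = 4.230
Maximum at c = 7 (4.480 fledglings).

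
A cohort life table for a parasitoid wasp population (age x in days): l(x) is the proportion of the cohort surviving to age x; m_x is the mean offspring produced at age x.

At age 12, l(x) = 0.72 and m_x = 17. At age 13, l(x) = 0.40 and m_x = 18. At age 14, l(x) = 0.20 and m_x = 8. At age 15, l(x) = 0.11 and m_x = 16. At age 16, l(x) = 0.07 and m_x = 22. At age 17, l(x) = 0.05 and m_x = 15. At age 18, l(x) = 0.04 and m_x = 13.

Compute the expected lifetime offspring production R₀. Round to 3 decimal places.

25.610

R₀ = Σ l(x) m_x:
  age 12: 0.72 × 17 = 12.2400
  age 13: 0.40 × 18 = 7.2000
  age 14: 0.20 × 8 = 1.6000
  age 15: 0.11 × 16 = 1.7600
  age 16: 0.07 × 22 = 1.5400
  age 17: 0.05 × 15 = 0.7500
  age 18: 0.04 × 13 = 0.5200
R₀ = 12.2400 + 7.2000 + 1.6000 + 1.7600 + 1.5400 + 0.7500 + 0.5200 = 25.6100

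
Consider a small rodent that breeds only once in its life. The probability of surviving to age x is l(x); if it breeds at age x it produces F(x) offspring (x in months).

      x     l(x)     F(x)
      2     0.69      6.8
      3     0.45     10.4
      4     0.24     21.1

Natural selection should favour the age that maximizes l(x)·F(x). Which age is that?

4

Expected offspring if breeding at age x = l(x) × F(x):
  age 2: 0.69 × 6.8 = 4.692
  age 3: 0.45 × 10.4 = 4.680
  age 4: 0.24 × 21.1 = 5.064
Maximum at age 4 (5.064).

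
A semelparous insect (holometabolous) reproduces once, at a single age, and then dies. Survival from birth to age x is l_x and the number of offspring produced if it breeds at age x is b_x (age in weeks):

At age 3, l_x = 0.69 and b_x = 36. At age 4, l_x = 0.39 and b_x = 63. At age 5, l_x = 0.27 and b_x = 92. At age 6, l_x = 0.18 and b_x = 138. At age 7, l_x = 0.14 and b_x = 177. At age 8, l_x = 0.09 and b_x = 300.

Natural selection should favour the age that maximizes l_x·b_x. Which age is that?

8

Expected offspring if breeding at age x = l_x × b_x:
  age 3: 0.69 × 36 = 24.840
  age 4: 0.39 × 63 = 24.570
  age 5: 0.27 × 92 = 24.840
  age 6: 0.18 × 138 = 24.840
  age 7: 0.14 × 177 = 24.780
  age 8: 0.09 × 300 = 27.000
Maximum at age 8 (27.000).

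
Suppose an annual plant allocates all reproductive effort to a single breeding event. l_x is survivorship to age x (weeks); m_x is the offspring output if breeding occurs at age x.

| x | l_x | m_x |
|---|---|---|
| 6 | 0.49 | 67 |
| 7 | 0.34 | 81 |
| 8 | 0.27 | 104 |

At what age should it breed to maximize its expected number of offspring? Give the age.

6

Expected offspring if breeding at age x = l_x × m_x:
  age 6: 0.49 × 67 = 32.830
  age 7: 0.34 × 81 = 27.540
  age 8: 0.27 × 104 = 28.080
Maximum at age 6 (32.830).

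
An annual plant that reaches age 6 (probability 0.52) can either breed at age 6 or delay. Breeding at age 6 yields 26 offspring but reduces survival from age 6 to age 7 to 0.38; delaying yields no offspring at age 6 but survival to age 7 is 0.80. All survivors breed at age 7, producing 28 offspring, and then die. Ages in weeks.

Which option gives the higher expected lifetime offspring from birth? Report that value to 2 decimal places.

19.05

breed at age 6: R₀ = 0.52 × (26 + 0.38 × 28) = 0.52 × 36.6400 = 19.0528
delay to age 7: R₀ = 0.52 × (0.80 × 28) = 0.52 × 22.4000 = 11.6480
Higher: breed at age 6 (19.0528).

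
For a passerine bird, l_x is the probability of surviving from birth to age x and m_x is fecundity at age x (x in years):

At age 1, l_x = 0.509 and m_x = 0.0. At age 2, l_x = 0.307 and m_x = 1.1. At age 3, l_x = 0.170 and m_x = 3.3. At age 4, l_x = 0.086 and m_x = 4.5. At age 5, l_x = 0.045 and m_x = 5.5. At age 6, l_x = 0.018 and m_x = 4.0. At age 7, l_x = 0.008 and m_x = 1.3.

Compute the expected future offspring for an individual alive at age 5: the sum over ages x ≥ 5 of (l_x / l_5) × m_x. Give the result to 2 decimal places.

7.33

l_5 = 0.045. Conditional survival from age 5 to x is l_x / l_5.
  x=5: (0.045/0.045) × 5.5 = 5.5000
  x=6: (0.018/0.045) × 4.0 = 1.6000
  x=7: (0.008/0.045) × 1.3 = 0.2311
Sum = 5.5000 + 1.6000 + 0.2311 = 7.3311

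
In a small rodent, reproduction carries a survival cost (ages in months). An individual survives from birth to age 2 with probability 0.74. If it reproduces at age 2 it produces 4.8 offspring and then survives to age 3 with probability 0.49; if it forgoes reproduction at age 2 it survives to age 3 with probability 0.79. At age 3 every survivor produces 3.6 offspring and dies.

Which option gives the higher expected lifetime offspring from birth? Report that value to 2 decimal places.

4.86

breed at age 2: R₀ = 0.74 × (4.8 + 0.49 × 3.6) = 0.74 × 6.5640 = 4.8574
delay to age 3: R₀ = 0.74 × (0.79 × 3.6) = 0.74 × 2.8440 = 2.1046
Higher: breed at age 2 (4.8574).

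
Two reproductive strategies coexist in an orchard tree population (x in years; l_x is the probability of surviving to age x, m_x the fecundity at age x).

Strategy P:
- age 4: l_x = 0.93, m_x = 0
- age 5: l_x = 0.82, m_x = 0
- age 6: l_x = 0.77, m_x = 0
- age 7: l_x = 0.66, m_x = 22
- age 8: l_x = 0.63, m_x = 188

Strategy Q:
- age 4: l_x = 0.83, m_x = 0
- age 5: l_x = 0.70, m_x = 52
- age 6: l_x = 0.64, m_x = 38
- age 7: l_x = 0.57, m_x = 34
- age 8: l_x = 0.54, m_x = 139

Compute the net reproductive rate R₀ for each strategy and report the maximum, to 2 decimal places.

Strategy P: R₀ = 0.93×0 + 0.82×0 + 0.77×0 + 0.66×22 + 0.63×188 = 132.9600
Strategy Q: R₀ = 0.83×0 + 0.70×52 + 0.64×38 + 0.57×34 + 0.54×139 = 155.1600
Highest R₀: strategy Q with 155.1600.

155.16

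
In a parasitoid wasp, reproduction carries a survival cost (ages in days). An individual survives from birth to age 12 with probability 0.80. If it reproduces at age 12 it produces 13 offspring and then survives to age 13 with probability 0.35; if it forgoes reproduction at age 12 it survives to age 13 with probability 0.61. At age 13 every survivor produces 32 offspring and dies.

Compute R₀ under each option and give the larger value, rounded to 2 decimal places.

breed at age 12: R₀ = 0.80 × (13 + 0.35 × 32) = 0.80 × 24.2000 = 19.3600
delay to age 13: R₀ = 0.80 × (0.61 × 32) = 0.80 × 19.5200 = 15.6160
Higher: breed at age 12 (19.3600).

19.36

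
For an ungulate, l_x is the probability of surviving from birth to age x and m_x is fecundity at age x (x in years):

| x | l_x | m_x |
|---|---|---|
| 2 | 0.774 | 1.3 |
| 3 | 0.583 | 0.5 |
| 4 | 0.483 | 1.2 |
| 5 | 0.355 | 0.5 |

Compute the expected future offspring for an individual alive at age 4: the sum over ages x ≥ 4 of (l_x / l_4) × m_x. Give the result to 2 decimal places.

1.57

l_4 = 0.483. Conditional survival from age 4 to x is l_x / l_4.
  x=4: (0.483/0.483) × 1.2 = 1.2000
  x=5: (0.355/0.483) × 0.5 = 0.3675
Sum = 1.2000 + 0.3675 = 1.5675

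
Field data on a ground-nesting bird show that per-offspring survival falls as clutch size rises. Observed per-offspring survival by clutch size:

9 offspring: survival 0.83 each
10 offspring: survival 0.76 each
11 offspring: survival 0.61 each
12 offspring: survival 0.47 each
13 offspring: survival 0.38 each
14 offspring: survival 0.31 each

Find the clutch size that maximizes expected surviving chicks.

Expected surviving chicks = c × s(c):
  c=9: 9 × 0.83 = 7.470
  c=10: 10 × 0.76 = 7.600
  c=11: 11 × 0.61 = 6.710
  c=12: 12 × 0.47 = 5.640
  c=13: 13 × 0.38 = 4.940
  c=14: 14 × 0.31 = 4.340
Maximum at c = 10 (7.600 surviving chicks).

10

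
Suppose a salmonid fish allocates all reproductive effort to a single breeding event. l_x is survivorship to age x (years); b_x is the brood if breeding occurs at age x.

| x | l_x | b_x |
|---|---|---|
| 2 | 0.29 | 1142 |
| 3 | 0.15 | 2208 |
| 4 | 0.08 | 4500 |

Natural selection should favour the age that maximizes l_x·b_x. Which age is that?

4

Expected offspring if breeding at age x = l_x × b_x:
  age 2: 0.29 × 1142 = 331.180
  age 3: 0.15 × 2208 = 331.200
  age 4: 0.08 × 4500 = 360.000
Maximum at age 4 (360.000).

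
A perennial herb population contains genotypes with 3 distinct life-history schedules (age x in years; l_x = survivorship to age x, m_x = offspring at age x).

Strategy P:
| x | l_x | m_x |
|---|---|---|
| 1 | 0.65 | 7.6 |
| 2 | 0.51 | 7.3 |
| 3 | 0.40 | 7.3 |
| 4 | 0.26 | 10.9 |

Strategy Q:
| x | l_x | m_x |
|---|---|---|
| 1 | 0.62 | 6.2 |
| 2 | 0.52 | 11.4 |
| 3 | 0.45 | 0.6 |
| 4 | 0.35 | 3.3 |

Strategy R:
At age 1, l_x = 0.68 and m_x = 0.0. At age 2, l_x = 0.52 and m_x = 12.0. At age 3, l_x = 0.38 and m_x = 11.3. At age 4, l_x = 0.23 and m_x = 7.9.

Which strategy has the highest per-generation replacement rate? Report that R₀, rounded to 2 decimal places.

Strategy P: R₀ = 0.65×7.6 + 0.51×7.3 + 0.40×7.3 + 0.26×10.9 = 14.4170
Strategy Q: R₀ = 0.62×6.2 + 0.52×11.4 + 0.45×0.6 + 0.35×3.3 = 11.1970
Strategy R: R₀ = 0.68×0.0 + 0.52×12.0 + 0.38×11.3 + 0.23×7.9 = 12.3510
Highest R₀: strategy P with 14.4170.

14.42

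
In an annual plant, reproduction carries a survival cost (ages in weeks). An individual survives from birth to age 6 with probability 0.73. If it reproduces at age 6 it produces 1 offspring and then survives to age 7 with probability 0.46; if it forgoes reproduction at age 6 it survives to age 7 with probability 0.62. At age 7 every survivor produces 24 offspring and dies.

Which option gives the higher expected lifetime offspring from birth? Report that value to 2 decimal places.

10.86

breed at age 6: R₀ = 0.73 × (1 + 0.46 × 24) = 0.73 × 12.0400 = 8.7892
delay to age 7: R₀ = 0.73 × (0.62 × 24) = 0.73 × 14.8800 = 10.8624
Higher: delay to age 7 (10.8624).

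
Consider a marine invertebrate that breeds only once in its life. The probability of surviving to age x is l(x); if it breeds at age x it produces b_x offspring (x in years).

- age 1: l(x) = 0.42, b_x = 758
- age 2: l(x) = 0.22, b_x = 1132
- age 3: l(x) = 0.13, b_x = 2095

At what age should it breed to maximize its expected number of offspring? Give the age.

Expected offspring if breeding at age x = l(x) × b_x:
  age 1: 0.42 × 758 = 318.360
  age 2: 0.22 × 1132 = 249.040
  age 3: 0.13 × 2095 = 272.350
Maximum at age 1 (318.360).

1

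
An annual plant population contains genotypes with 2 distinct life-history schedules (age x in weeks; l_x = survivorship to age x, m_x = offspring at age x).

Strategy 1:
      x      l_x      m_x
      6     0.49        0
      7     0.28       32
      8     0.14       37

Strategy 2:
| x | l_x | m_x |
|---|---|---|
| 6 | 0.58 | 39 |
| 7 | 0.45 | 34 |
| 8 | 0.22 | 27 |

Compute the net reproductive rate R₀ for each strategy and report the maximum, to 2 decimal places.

43.86

Strategy 1: R₀ = 0.49×0 + 0.28×32 + 0.14×37 = 14.1400
Strategy 2: R₀ = 0.58×39 + 0.45×34 + 0.22×27 = 43.8600
Highest R₀: strategy 2 with 43.8600.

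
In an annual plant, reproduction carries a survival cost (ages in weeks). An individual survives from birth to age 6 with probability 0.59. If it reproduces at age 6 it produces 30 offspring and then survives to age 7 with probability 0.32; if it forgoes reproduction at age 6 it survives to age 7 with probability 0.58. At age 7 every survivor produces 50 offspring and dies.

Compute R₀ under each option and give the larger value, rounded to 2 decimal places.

27.14

breed at age 6: R₀ = 0.59 × (30 + 0.32 × 50) = 0.59 × 46.0000 = 27.1400
delay to age 7: R₀ = 0.59 × (0.58 × 50) = 0.59 × 29.0000 = 17.1100
Higher: breed at age 6 (27.1400).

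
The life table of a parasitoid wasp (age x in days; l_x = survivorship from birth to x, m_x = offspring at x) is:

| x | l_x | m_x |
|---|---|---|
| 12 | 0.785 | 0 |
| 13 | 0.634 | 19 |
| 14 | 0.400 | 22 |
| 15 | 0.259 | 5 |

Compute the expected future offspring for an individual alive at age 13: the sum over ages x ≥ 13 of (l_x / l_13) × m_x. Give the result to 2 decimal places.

34.92

l_13 = 0.634. Conditional survival from age 13 to x is l_x / l_13.
  x=13: (0.634/0.634) × 19 = 19.0000
  x=14: (0.400/0.634) × 22 = 13.8801
  x=15: (0.259/0.634) × 5 = 2.0426
Sum = 19.0000 + 13.8801 + 2.0426 = 34.9227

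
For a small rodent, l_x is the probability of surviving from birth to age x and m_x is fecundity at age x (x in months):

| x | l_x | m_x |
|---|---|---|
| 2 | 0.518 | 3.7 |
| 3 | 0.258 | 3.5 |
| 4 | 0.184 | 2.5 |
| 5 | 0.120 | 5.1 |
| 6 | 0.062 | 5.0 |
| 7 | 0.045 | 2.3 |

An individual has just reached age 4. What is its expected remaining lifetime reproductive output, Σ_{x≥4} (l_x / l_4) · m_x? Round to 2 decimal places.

8.07

l_4 = 0.184. Conditional survival from age 4 to x is l_x / l_4.
  x=4: (0.184/0.184) × 2.5 = 2.5000
  x=5: (0.120/0.184) × 5.1 = 3.3261
  x=6: (0.062/0.184) × 5.0 = 1.6848
  x=7: (0.045/0.184) × 2.3 = 0.5625
Sum = 2.5000 + 3.3261 + 1.6848 + 0.5625 = 8.0734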